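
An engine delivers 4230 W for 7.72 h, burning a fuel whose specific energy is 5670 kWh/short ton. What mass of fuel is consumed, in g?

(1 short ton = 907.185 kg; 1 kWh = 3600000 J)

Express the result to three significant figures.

7.72 h → 27792 s
E = P × t = 4230 × 27792 = 1.1756×10⁸ J
5670 kWh/short ton → 2.25004×10⁷ J/kg
m = E / e_s = 1.1756×10⁸ / 2.25004×10⁷ = 5.2248 kg
In g: 5.2248 / 0.001 = 5224.8 g

5220 g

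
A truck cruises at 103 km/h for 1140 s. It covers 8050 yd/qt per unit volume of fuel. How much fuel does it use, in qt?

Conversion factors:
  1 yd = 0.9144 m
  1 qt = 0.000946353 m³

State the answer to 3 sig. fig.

4.43 qt

103 km/h → 28.6111 m/s
d = v × t = 28.6111 × 1140 = 32616.7 m
8050 yd/qt → 7.7782×10⁶ m/m³
V = d / (distance per unit fuel) = 32616.7 / 7.7782×10⁶ = 0.00419335 m³
In qt: 0.00419335 / 0.000946353 = 4.43106 qt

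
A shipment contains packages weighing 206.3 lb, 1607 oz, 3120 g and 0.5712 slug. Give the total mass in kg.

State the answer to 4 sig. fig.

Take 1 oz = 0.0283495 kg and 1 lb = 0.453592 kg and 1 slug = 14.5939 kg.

206.3 lb × 0.453592 = 93.576 kg
1607 oz × 0.0283495 = 45.5576 kg
3120 g × 0.001 = 3.12 kg
0.5712 slug × 14.5939 = 8.33604 kg
Sum: 93.576 + 45.5576 + 3.12 + 8.33604 = 150.59 kg

150.6 kg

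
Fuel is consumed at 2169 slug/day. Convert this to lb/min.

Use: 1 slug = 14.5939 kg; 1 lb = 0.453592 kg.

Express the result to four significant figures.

48.46 lb/min

2169 slug/day × 14.5939 kg/slug ÷ 86400 s/day = 0.366368 kg/s
0.366368 kg/s ÷ 0.453592 kg/lb × 60 s/min = 48.4622 lb/min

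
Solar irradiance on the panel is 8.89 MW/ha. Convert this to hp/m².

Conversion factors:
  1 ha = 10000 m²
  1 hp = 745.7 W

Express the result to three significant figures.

1.19 hp/m²

8.89 MW/ha × 1000000 W/MW ÷ 10000 m²/ha = 889 W/m²
889 W/m² ÷ 745.7 W/hp = 1.19217 hp/m²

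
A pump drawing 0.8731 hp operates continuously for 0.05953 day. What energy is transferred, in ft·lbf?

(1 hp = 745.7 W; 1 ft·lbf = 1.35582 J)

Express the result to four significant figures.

0.8731 hp × 745.7 → 651.071 W
0.05953 day × 86400 → 5143.39 s
E = P × t = 651.071 W × 5143.39 s = 3.34871×10⁶ J
3.34871×10⁶ J ÷ (1.35582 J/ft·lbf) = 2.46988×10⁶ ft·lbf

2.470×10⁶ ft·lbf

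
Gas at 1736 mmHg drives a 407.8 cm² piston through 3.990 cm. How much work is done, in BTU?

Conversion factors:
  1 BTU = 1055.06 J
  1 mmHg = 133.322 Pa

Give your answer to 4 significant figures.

0.3569 BTU

1736 mmHg → 231447 Pa
407.8 cm² → 0.04078 m²
F = P × A = 231447 × 0.04078 = 9438.41 N
3.990 cm → 0.0399 m
W = F × d = 9438.41 × 0.0399 = 376.593 J
In BTU: 376.593 / 1055.06 = 0.35694 BTU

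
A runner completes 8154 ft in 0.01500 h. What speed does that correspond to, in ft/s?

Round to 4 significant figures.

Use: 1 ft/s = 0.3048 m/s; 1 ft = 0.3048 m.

8154 ft × 0.3048 → 2485.34 m
0.01500 h × 3600 → 54 s
v = d / t = 2485.34 m / 54 s = 46.0248 m/s
46.0248 m/s ÷ (0.3048 m/s/ft/s) = 151 ft/s

151.0 ft/s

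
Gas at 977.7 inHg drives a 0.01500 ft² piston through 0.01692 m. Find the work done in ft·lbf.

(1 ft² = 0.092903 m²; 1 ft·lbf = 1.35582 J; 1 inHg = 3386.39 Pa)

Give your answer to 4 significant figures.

57.58 ft·lbf

977.7 inHg → 3.31087×10⁶ Pa
0.01500 ft² → 0.00139354 m²
F = P × A = 3.31087×10⁶ × 0.00139354 = 4613.83 N
W = F × d = 4613.83 × 0.01692 = 78.066 J
In ft·lbf: 78.066 / 1.35582 = 57.5784 ft·lbf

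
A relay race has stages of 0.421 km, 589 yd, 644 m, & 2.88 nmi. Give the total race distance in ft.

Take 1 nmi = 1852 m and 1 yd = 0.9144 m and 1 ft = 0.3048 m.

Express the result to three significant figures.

2.28×10⁴ ft

0.421 km × 1000 → 421 m
589 yd × 0.9144 → 538.582 m
644 m (already m)
2.88 nmi × 1852 → 5333.76 m
Sum: 421 + 538.582 + 644 + 5333.76 = 6937.34 m
In ft: 6937.34 / 0.3048 = 22760.3 ft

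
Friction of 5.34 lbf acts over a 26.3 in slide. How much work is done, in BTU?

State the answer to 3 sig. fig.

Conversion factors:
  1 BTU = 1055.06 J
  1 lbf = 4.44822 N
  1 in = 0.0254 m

5.34 lbf × 4.44822 = 23.7535 N
26.3 in × 0.0254 = 0.66802 m
W = F × d = 23.7535 N × 0.66802 m = 15.8678 J
15.8678 J ÷ (1055.06 J/BTU) = 0.0150397 BTU

0.0150 BTU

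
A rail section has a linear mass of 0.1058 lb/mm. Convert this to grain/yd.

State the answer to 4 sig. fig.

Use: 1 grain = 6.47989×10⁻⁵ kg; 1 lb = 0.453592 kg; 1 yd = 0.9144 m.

0.1058 lb/mm × 0.453592 kg/lb ÷ 0.001 m/mm = 47.99 kg/m
47.99 kg/m ÷ 6.47989×10⁻⁵ kg/grain × 0.9144 m/yd = 677204 grain/yd

6.772×10⁵ grain/yd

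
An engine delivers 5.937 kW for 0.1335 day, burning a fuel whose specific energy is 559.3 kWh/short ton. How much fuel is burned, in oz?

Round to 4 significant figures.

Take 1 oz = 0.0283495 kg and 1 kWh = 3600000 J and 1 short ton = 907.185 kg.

1088 oz

5.937 kW → 5937 W
0.1335 day → 11534.4 s
E = P × t = 5937 × 11534.4 = 6.84797×10⁷ J
559.3 kWh/short ton → 2.21948×10⁶ J/kg
m = E / e_s = 6.84797×10⁷ / 2.21948×10⁶ = 30.8539 kg
In oz: 30.8539 / 0.0283495 = 1088.34 oz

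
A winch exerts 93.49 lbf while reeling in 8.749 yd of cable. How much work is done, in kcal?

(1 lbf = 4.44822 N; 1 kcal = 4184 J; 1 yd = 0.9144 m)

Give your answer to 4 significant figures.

0.7952 kcal

93.49 lbf × 4.44822 = 415.864 N
8.749 yd × 0.9144 = 8.00009 m
W = F × d = 415.864 N × 8.00009 m = 3326.95 J
3326.95 J ÷ (4184 J/kcal) = 0.79516 kcal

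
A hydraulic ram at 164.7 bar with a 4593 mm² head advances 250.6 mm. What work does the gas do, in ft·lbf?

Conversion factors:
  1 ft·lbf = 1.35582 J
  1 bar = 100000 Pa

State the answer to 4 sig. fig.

164.7 bar → 1.647×10⁷ Pa
4593 mm² → 0.004593 m²
F = P × A = 1.647×10⁷ × 0.004593 = 75646.7 N
250.6 mm → 0.2506 m
W = F × d = 75646.7 × 0.2506 = 18957.1 J
In ft·lbf: 18957.1 / 1.35582 = 13982 ft·lbf

1.398×10⁴ ft·lbf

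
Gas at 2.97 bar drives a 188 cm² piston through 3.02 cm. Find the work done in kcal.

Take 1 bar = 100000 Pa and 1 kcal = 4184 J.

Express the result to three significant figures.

0.0403 kcal

2.97 bar → 297000 Pa
188 cm² → 0.0188 m²
F = P × A = 297000 × 0.0188 = 5583.6 N
3.02 cm → 0.0302 m
W = F × d = 5583.6 × 0.0302 = 168.625 J
In kcal: 168.625 / 4184 = 0.0403023 kcal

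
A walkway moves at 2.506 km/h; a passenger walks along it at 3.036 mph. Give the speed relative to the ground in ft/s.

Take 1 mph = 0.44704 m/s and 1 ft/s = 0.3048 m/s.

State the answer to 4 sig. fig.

2.506 km/h × (1/3.6) = 0.696111 m/s
3.036 mph × 0.44704 = 1.35721 m/s
Total: 0.696111 + 1.35721 = 2.05332 m/s
In ft/s: 2.05332 / 0.3048 = 6.73661 ft/s

6.737 ft/s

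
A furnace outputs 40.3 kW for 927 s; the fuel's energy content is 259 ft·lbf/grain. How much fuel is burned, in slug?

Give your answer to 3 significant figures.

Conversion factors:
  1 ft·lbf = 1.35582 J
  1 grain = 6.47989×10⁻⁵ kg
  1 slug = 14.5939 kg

40.3 kW → 40300 W
E = P × t = 40300 × 927 = 3.73581×10⁷ J
259 ft·lbf/grain → 5.41919×10⁶ J/kg
m = E / e_s = 3.73581×10⁷ / 5.41919×10⁶ = 6.89367 kg
In slug: 6.89367 / 14.5939 = 0.472367 slug

0.472 slug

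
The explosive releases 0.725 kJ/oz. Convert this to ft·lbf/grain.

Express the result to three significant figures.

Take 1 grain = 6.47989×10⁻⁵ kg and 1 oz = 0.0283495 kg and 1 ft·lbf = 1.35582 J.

0.725 kJ/oz × 1000 J/kJ ÷ 0.0283495 kg/oz = 25573.6 J/kg
25573.6 J/kg ÷ 1.35582 J/ft·lbf × 6.47989×10⁻⁵ kg/grain = 1.22224 ft·lbf/grain

1.22 ft·lbf/grain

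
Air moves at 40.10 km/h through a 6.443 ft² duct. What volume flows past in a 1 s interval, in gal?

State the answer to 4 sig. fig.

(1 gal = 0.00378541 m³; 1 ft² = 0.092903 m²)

1761 gal

40.10 km/h × (1/3.6) = 11.1389 m/s
6.443 ft² × 0.092903 = 0.598574 m²
V = v × A × t = 11.1389 m/s × 0.598574 m² × 1 s = 6.66746 m³
6.66746 m³ ÷ (0.00378541 m³/gal) = 1761.36 gal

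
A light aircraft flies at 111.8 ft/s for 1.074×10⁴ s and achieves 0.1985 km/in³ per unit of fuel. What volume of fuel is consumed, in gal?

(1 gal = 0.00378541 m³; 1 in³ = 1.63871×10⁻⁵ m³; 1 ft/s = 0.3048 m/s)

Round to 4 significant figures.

111.8 ft/s → 34.0766 m/s
d = v × t = 34.0766 × 10740 = 365983 m
0.1985 km/in³ → 1.21132×10⁷ m/m³
V = d / (distance per unit fuel) = 365983 / 1.21132×10⁷ = 0.0302136 m³
In gal: 0.0302136 / 0.00378541 = 7.98159 gal

7.982 gal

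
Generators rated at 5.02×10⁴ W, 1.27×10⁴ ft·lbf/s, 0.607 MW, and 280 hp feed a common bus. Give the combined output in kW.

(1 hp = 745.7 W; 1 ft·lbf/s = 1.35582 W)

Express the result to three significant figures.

883 kW

5.02×10⁴ W (already W)
1.27×10⁴ ft·lbf/s × 1.35582 = 17218.9 W
0.607 MW × 1000000 = 607000 W
280 hp × 745.7 = 208796 W
Total: 50200 + 17218.9 + 607000 + 208796 = 883215 W
In kW: 883215 / 1000 = 883.215 kW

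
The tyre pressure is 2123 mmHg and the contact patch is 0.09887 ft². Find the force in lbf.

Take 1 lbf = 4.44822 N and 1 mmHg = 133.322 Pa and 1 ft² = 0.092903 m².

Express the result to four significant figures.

2123 mmHg × 133.322 = 283043 Pa
0.09887 ft² × 0.092903 = 0.00918532 m²
F = P × A = 283043 Pa × 0.00918532 m² = 2599.84 N
2599.84 N ÷ (4.44822 N/lbf) = 584.467 lbf

584.5 lbf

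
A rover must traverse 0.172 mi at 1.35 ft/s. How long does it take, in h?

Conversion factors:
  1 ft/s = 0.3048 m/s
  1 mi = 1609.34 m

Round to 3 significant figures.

0.172 mi × 1609.34 = 276.806 m
1.35 ft/s × 0.3048 = 0.41148 m/s
t = d / v = 276.806 m / 0.41148 m/s = 672.708 s
672.708 s ÷ (3600 s/h) = 0.186863 h

0.187 h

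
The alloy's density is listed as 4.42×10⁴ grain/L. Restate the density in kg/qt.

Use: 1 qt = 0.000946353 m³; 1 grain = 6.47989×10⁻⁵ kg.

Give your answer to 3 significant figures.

2.71 kg/qt

4.42×10⁴ grain/L × 6.47989×10⁻⁵ kg/grain ÷ 0.001 m³/L = 2864.11 kg/m³
2864.11 kg/m³ × 0.000946353 m³/qt = 2.71046 kg/qt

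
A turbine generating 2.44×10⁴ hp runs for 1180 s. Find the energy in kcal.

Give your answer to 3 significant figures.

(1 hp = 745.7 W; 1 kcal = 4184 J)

2.44×10⁴ hp × 745.7 → 1.81951×10⁷ W
E = P × t = 1.81951×10⁷ W × 1180 s = 2.14702×10¹⁰ J
2.14702×10¹⁰ J ÷ (4184 J/kcal) = 5.1315×10⁶ kcal

5.13×10⁶ kcal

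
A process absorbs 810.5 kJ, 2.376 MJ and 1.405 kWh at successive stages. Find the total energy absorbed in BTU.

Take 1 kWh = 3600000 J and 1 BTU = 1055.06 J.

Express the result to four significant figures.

810.5 kJ × 1000 = 810500 J
2.376 MJ × 1000000 = 2.376×10⁶ J
1.405 kWh × 3600000 = 5.058×10⁶ J
Combined: 810500 + 2.376×10⁶ + 5.058×10⁶ = 8.2445×10⁶ J
In BTU: 8.2445×10⁶ / 1055.06 = 7814.25 BTU

7814 BTU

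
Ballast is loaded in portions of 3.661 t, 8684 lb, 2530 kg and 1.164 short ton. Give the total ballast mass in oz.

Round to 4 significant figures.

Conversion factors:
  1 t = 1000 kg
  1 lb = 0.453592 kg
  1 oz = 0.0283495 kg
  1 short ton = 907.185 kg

3.661 t × 1000 → 3661 kg
8684 lb × 0.453592 → 3938.99 kg
2530 kg (already kg)
1.164 short ton × 907.185 → 1055.96 kg
Sum: 3661 + 3938.99 + 2530 + 1055.96 = 11186 kg
In oz: 11186 / 0.0283495 = 394575 oz

3.946×10⁵ oz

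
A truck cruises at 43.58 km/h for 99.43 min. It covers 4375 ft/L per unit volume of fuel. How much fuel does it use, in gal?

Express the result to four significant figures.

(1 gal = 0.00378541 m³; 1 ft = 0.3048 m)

14.31 gal

43.58 km/h → 12.1056 m/s
99.43 min → 5965.8 s
d = v × t = 12.1056 × 5965.8 = 72219.6 m
4375 ft/L → 1.3335×10⁶ m/m³
V = d / (distance per unit fuel) = 72219.6 / 1.3335×10⁶ = 0.0541579 m³
In gal: 0.0541579 / 0.00378541 = 14.307 gal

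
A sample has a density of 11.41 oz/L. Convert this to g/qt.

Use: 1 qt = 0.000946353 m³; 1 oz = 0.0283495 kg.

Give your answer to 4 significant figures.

11.41 oz/L × 0.0283495 kg/oz ÷ 0.001 m³/L = 323.468 kg/m³
323.468 kg/m³ ÷ 0.001 kg/g × 0.000946353 m³/qt = 306.115 g/qt

306.1 g/qt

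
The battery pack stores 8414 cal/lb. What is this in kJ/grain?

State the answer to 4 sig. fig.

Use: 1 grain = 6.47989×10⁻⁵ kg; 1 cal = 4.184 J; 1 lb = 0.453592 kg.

0.005029 kJ/grain

8414 cal/lb × 4.184 J/cal ÷ 0.453592 kg/lb = 77612 J/kg
77612 J/kg ÷ 1000 J/kJ × 6.47989×10⁻⁵ kg/grain = 0.00502917 kJ/grain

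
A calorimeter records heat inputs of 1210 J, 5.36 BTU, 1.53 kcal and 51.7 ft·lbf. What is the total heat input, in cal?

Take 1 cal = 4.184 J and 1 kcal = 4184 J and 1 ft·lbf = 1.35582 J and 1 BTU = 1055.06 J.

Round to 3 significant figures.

3190 cal

1210 J (already J)
5.36 BTU × 1055.06 → 5655.12 J
1.53 kcal × 4184 → 6401.52 J
51.7 ft·lbf × 1.35582 → 70.0959 J
Combined: 1210 + 5655.12 + 6401.52 + 70.0959 = 13336.7 J
In cal: 13336.7 / 4.184 = 3187.55 cal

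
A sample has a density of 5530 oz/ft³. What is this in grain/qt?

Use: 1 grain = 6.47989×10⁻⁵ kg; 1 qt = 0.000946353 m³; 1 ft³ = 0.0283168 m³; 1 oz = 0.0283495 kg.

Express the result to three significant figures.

5530 oz/ft³ × 0.0283495 kg/oz ÷ 0.0283168 m³/ft³ = 5536.39 kg/m³
5536.39 kg/m³ ÷ 6.47989×10⁻⁵ kg/grain × 0.000946353 m³/qt = 80856 grain/qt

8.09×10⁴ grain/qt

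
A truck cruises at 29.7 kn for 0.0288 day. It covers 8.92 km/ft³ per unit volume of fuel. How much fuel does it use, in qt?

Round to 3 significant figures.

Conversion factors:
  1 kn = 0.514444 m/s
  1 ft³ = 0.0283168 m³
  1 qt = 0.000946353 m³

128 qt

29.7 kn → 15.279 m/s
0.0288 day → 2488.32 s
d = v × t = 15.279 × 2488.32 = 38019 m
8.92 km/ft³ → 315007 m/m³
V = d / (distance per unit fuel) = 38019 / 315007 = 0.120693 m³
In qt: 0.120693 / 0.000946353 = 127.535 qt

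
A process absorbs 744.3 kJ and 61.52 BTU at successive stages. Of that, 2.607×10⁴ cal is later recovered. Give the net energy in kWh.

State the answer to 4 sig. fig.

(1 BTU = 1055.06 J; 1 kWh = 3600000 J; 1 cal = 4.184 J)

0.1945 kWh

744.3 kJ × 1000 = 744300 J
61.52 BTU × 1055.06 = 64907.3 J
2.607×10⁴ cal × 4.184 = 109077 J
Result: 744300 + 64907.3 − 109077 = 700130 J
In kWh: 700130 / 3600000 = 0.194481 kWh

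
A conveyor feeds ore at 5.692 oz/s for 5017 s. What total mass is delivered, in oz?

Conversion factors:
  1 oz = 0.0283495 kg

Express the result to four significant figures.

5.692 oz/s → 0.161365 kg/s
m = ṁ × t = 0.161365 × 5017 = 809.568 kg
In oz: 809.568 / 0.0283495 = 28556.7 oz

2.856×10⁴ oz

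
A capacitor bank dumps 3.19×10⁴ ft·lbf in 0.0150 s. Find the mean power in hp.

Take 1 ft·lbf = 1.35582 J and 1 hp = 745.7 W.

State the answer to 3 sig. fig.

3870 hp

3.19×10⁴ ft·lbf × 1.35582 = 43250.7 J
P = E / t = 43250.7 J / 0.015 s = 2.88338×10⁶ W
2.88338×10⁶ W ÷ (745.7 W/hp) = 3866.68 hp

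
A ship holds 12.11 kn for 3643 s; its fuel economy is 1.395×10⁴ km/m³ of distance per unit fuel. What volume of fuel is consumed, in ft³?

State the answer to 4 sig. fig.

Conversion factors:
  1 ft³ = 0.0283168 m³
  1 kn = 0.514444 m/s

0.05745 ft³

12.11 kn → 6.22992 m/s
d = v × t = 6.22992 × 3643 = 22695.6 m
1.395×10⁴ km/m³ → 1.395×10⁷ m/m³
V = d / (distance per unit fuel) = 22695.6 / 1.395×10⁷ = 0.00162692 m³
In ft³: 0.00162692 / 0.0283168 = 0.0574542 ft³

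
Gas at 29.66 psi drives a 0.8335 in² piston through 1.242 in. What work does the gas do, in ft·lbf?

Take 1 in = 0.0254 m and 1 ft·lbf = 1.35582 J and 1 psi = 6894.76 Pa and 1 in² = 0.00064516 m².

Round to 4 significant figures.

29.66 psi → 204499 Pa
0.8335 in² → 5.37741×10⁻⁴ m²
F = P × A = 204499 × 5.37741×10⁻⁴ = 109.967 N
1.242 in → 0.0315468 m
W = F × d = 109.967 × 0.0315468 = 3.46911 J
In ft·lbf: 3.46911 / 1.35582 = 2.55868 ft·lbf

2.559 ft·lbf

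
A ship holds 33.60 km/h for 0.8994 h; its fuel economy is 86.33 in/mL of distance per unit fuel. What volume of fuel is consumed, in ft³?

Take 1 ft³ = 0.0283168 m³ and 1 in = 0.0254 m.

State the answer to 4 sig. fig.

0.4867 ft³

33.60 km/h → 9.33333 m/s
0.8994 h → 3237.84 s
d = v × t = 9.33333 × 3237.84 = 30219.8 m
86.33 in/mL → 2.19278×10⁶ m/m³
V = d / (distance per unit fuel) = 30219.8 / 2.19278×10⁶ = 0.0137815 m³
In ft³: 0.0137815 / 0.0283168 = 0.48669 ft³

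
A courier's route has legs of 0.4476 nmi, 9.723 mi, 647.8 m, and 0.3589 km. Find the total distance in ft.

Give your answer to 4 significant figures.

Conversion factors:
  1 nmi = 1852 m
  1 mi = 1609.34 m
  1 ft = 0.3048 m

0.4476 nmi × 1852 → 828.955 m
9.723 mi × 1609.34 → 15647.6 m
647.8 m (already m)
0.3589 km × 1000 → 358.9 m
Combined: 828.955 + 15647.6 + 647.8 + 358.9 = 17483.3 m
In ft: 17483.3 / 0.3048 = 57359.9 ft

5.736×10⁴ ft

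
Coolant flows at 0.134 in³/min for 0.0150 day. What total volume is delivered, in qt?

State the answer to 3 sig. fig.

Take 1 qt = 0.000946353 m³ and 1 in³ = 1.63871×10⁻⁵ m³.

0.0501 qt

0.134 in³/min → 3.65979×10⁻⁸ m³/s
0.0150 day → 1296 s
V = Q × t = 3.65979×10⁻⁸ × 1296 = 4.74309×10⁻⁵ m³
In qt: 4.74309×10⁻⁵ / 0.000946353 = 0.0501197 qt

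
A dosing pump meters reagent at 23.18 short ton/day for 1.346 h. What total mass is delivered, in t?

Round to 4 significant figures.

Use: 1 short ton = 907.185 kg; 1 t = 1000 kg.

23.18 short ton/day → 0.243386 kg/s
1.346 h → 4845.6 s
m = ṁ × t = 0.243386 × 4845.6 = 1179.35 kg
In t: 1179.35 / 1000 = 1.17935 t

1.179 t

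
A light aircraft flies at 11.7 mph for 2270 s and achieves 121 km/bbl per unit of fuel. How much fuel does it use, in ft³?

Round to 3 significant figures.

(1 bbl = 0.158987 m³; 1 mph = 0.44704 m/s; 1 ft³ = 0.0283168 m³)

11.7 mph → 5.23037 m/s
d = v × t = 5.23037 × 2270 = 11872.9 m
121 km/bbl → 761069 m/m³
V = d / (distance per unit fuel) = 11872.9 / 761069 = 0.0156003 m³
In ft³: 0.0156003 / 0.0283168 = 0.55092 ft³

0.551 ft³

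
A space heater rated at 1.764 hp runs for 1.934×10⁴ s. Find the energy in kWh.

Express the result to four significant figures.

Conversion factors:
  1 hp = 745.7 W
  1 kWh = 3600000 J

1.764 hp × 745.7 → 1315.41 W
E = P × t = 1315.41 W × 19340 s = 2.544×10⁷ J
2.544×10⁷ J ÷ (3600000 J/kWh) = 7.06667 kWh

7.067 kWh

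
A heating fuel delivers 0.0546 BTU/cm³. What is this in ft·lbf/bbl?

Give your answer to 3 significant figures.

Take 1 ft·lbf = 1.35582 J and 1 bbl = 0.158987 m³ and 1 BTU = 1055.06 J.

6.76×10⁶ ft·lbf/bbl

0.0546 BTU/cm³ × 1055.06 J/BTU ÷ 10⁻⁶ m³/cm³ = 5.76063×10⁷ J/m³
5.76063×10⁷ J/m³ ÷ 1.35582 J/ft·lbf × 0.158987 m³/bbl = 6.75507×10⁶ ft·lbf/bbl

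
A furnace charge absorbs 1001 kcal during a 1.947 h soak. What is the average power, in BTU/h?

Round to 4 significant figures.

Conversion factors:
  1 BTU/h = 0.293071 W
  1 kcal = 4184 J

1001 kcal × 4184 → 4.18818×10⁶ J
1.947 h × 3600 → 7009.2 s
P = E / t = 4.18818×10⁶ J / 7009.2 s = 597.526 W
597.526 W ÷ (0.293071 W/BTU/h) = 2038.84 BTU/h

2039 BTU/h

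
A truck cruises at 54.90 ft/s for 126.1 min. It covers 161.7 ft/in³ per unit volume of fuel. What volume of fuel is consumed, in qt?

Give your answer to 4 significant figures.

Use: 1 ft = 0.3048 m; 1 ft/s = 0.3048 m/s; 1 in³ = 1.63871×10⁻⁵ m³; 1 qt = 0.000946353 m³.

54.90 ft/s → 16.7335 m/s
126.1 min → 7566 s
d = v × t = 16.7335 × 7566 = 126606 m
161.7 ft/in³ → 3.00762×10⁶ m/m³
V = d / (distance per unit fuel) = 126606 / 3.00762×10⁶ = 0.0420951 m³
In qt: 0.0420951 / 0.000946353 = 44.4814 qt

44.48 qt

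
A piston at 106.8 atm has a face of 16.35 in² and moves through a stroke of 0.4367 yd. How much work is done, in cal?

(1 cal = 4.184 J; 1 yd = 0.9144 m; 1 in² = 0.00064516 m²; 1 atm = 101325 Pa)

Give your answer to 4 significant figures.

106.8 atm → 1.08215×10⁷ Pa
16.35 in² → 0.0105484 m²
F = P × A = 1.08215×10⁷ × 0.0105484 = 114150 N
0.4367 yd → 0.399318 m
W = F × d = 114150 × 0.399318 = 45582.1 J
In cal: 45582.1 / 4.184 = 10894.4 cal

1.089×10⁴ cal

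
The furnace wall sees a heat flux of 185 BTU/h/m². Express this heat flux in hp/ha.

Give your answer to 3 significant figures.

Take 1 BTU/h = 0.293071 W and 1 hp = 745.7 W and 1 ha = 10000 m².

727 hp/ha

185 BTU/h/m² × 0.293071 W/BTU/h = 54.2181 W/m²
54.2181 W/m² ÷ 745.7 W/hp × 10000 m²/ha = 727.077 hp/ha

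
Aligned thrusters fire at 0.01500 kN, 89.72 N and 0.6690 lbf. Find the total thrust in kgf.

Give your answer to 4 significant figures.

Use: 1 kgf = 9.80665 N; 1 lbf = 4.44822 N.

10.98 kgf

0.01500 kN × 1000 = 15 N
89.72 N (already N)
0.6690 lbf × 4.44822 = 2.97586 N
Sum: 15 + 89.72 + 2.97586 = 107.696 N
In kgf: 107.696 / 9.80665 = 10.9819 kgf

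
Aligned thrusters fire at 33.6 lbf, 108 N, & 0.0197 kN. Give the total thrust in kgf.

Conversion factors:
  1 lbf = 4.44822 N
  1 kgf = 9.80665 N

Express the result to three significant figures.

33.6 lbf × 4.44822 → 149.46 N
108 N (already N)
0.0197 kN × 1000 → 19.7 N
Sum: 149.46 + 108 + 19.7 = 277.16 N
In kgf: 277.16 / 9.80665 = 28.2625 kgf

28.3 kgf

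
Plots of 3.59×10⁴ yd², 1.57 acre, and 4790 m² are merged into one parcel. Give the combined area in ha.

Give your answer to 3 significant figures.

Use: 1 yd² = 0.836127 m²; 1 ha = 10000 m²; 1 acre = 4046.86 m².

3.59×10⁴ yd² × 0.836127 = 30017 m²
1.57 acre × 4046.86 = 6353.57 m²
4790 m² (already m²)
Sum: 30017 + 6353.57 + 4790 = 41160.6 m²
In ha: 41160.6 / 10000 = 4.11606 ha

4.12 ha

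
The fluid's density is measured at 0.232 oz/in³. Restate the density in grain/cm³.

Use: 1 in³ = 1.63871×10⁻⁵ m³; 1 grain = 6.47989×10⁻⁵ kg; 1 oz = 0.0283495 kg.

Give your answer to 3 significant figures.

0.232 oz/in³ × 0.0283495 kg/oz ÷ 1.63871×10⁻⁵ m³/in³ = 401.357 kg/m³
401.357 kg/m³ ÷ 6.47989×10⁻⁵ kg/grain × 10⁻⁶ m³/cm³ = 6.19389 grain/cm³

6.19 grain/cm³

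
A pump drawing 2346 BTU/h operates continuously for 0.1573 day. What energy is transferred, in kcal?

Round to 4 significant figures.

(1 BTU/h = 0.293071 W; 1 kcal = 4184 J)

2233 kcal

2346 BTU/h × 0.293071 = 687.545 W
0.1573 day × 86400 = 13590.7 s
E = P × t = 687.545 W × 13590.7 s = 9.34422×10⁶ J
9.34422×10⁶ J ÷ (4184 J/kcal) = 2233.32 kcal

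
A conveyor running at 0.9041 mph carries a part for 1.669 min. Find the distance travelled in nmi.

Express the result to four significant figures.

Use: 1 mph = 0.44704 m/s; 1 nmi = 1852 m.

0.02185 nmi

0.9041 mph × 0.44704 → 0.404169 m/s
1.669 min × 60 → 100.14 s
d = v × t = 0.404169 m/s × 100.14 s = 40.4735 m
40.4735 m ÷ (1852 m/nmi) = 0.0218539 nmi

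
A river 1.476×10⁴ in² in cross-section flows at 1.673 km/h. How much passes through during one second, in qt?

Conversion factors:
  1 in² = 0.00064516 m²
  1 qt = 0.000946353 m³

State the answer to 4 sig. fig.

1.673 km/h × (1/3.6) = 0.464722 m/s
1.476×10⁴ in² × 0.00064516 = 9.52256 m²
V = v × A × t = 0.464722 m/s × 9.52256 m² × 1 s = 4.42534 m³
4.42534 m³ ÷ (0.000946353 m³/qt) = 4676.2 qt

4676 qt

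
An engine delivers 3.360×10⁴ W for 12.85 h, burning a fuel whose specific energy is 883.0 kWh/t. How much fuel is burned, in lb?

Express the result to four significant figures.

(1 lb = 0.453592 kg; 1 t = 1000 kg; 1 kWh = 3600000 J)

12.85 h → 46260 s
E = P × t = 33600 × 46260 = 1.55434×10⁹ J
883.0 kWh/t → 3.1788×10⁶ J/kg
m = E / e_s = 1.55434×10⁹ / 3.1788×10⁶ = 488.971 kg
In lb: 488.971 / 0.453592 = 1078 lb

1078 lb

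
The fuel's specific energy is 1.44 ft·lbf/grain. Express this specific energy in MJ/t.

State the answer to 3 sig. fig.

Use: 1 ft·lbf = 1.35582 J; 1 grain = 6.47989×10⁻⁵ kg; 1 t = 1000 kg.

30.1 MJ/t

1.44 ft·lbf/grain × 1.35582 J/ft·lbf ÷ 6.47989×10⁻⁵ kg/grain = 30129.8 J/kg
30129.8 J/kg ÷ 1000000 J/MJ × 1000 kg/t = 30.1298 MJ/t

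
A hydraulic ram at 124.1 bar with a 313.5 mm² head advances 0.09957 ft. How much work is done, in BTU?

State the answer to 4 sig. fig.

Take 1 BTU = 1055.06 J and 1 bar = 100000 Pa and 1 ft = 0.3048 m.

124.1 bar → 1.241×10⁷ Pa
313.5 mm² → 3.135×10⁻⁴ m²
F = P × A = 1.241×10⁷ × 3.135×10⁻⁴ = 3890.54 N
0.09957 ft → 0.0303489 m
W = F × d = 3890.54 × 0.0303489 = 118.074 J
In BTU: 118.074 / 1055.06 = 0.111912 BTU

0.1119 BTU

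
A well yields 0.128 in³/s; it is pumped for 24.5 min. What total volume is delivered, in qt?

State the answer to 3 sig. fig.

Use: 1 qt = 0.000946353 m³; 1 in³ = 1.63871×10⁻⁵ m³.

0.128 in³/s → 2.09755×10⁻⁶ m³/s
24.5 min → 1470 s
V = Q × t = 2.09755×10⁻⁶ × 1470 = 0.0030834 m³
In qt: 0.0030834 / 0.000946353 = 3.25819 qt

3.26 qt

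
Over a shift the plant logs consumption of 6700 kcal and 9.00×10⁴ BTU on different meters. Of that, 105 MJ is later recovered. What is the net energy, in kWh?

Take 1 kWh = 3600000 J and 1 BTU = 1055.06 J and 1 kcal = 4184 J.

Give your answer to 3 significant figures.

5.00 kWh

6700 kcal × 4184 = 2.80328×10⁷ J
9.00×10⁴ BTU × 1055.06 = 9.49554×10⁷ J
105 MJ × 1000000 = 1.05×10⁸ J
Result: 2.80328×10⁷ + 9.49554×10⁷ − 1.05×10⁸ = 1.79882×10⁷ J
In kWh: 1.79882×10⁷ / 3600000 = 4.99672 kWh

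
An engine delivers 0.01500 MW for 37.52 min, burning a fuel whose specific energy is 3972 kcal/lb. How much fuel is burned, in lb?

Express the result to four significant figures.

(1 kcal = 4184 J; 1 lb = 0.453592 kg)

0.01500 MW → 15000 W
37.52 min → 2251.2 s
E = P × t = 15000 × 2251.2 = 3.3768×10⁷ J
3972 kcal/lb → 3.66383×10⁷ J/kg
m = E / e_s = 3.3768×10⁷ / 3.66383×10⁷ = 0.921658 kg
In lb: 0.921658 / 0.453592 = 2.03191 lb

2.032 lb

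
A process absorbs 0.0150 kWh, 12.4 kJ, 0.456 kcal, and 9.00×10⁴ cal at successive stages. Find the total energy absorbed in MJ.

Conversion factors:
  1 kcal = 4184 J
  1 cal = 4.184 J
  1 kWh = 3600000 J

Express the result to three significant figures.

0.0150 kWh × 3600000 = 54000 J
12.4 kJ × 1000 = 12400 J
0.456 kcal × 4184 = 1907.9 J
9.00×10⁴ cal × 4.184 = 376560 J
Combined: 54000 + 12400 + 1907.9 + 376560 = 444868 J
In MJ: 444868 / 1000000 = 0.444868 MJ

0.445 MJ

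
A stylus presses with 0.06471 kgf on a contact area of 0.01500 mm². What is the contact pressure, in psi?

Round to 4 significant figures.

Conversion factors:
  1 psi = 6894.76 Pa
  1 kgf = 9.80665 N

0.06471 kgf × 9.80665 = 0.634588 N
0.01500 mm² × 10⁻⁶ = 1.5×10⁻⁸ m²
P = F / A = 0.634588 N / 1.5×10⁻⁸ m² = 4.23059×10⁷ Pa
4.23059×10⁷ Pa ÷ (6894.76 Pa/psi) = 6135.95 psi

6136 psi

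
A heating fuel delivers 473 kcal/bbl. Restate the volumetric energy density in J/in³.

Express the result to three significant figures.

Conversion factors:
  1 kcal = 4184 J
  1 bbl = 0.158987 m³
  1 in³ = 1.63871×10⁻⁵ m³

473 kcal/bbl × 4184 J/kcal ÷ 0.158987 m³/bbl = 1.24478×10⁷ J/m³
1.24478×10⁷ J/m³ × 1.63871×10⁻⁵ m³/in³ = 203.983 J/in³

204 J/in³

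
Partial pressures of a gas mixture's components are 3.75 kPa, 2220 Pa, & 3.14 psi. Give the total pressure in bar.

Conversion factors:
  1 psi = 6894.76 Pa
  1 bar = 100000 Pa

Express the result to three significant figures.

0.276 bar

3.75 kPa × 1000 = 3750 Pa
2220 Pa (already Pa)
3.14 psi × 6894.76 = 21649.5 Pa
Total: 3750 + 2220 + 21649.5 = 27619.5 Pa
In bar: 27619.5 / 100000 = 0.276195 bar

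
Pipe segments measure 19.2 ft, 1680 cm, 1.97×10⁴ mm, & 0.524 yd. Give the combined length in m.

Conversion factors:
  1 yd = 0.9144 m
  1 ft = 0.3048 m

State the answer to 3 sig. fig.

42.8 m

19.2 ft × 0.3048 → 5.85216 m
1680 cm × 0.01 → 16.8 m
1.97×10⁴ mm × 0.001 → 19.7 m
0.524 yd × 0.9144 → 0.479146 m
Total: 5.85216 + 16.8 + 19.7 + 0.479146 = 42.8313 m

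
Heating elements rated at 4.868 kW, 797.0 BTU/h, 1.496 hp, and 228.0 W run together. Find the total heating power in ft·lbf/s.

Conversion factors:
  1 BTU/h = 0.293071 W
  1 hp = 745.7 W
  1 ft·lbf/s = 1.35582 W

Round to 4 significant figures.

4754 ft·lbf/s

4.868 kW × 1000 → 4868 W
797.0 BTU/h × 0.293071 → 233.578 W
1.496 hp × 745.7 → 1115.57 W
228.0 W (already W)
Sum: 4868 + 233.578 + 1115.57 + 228 = 6445.15 W
In ft·lbf/s: 6445.15 / 1.35582 = 4753.69 ft·lbf/s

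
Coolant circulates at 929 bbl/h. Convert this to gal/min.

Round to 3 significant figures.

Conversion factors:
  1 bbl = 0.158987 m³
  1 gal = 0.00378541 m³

650 gal/min

929 bbl/h × 0.158987 m³/bbl ÷ 3600 s/h = 0.0410275 m³/s
0.0410275 m³/s ÷ 0.00378541 m³/gal × 60 s/min = 650.299 gal/min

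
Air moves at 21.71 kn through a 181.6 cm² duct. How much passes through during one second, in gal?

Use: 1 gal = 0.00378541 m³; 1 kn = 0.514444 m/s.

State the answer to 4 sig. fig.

53.58 gal

21.71 kn × 0.514444 = 11.1686 m/s
181.6 cm² × 0.0001 = 0.01816 m²
V = v × A × t = 11.1686 m/s × 0.01816 m² × 1 s = 0.202822 m³
0.202822 m³ ÷ (0.00378541 m³/gal) = 53.5799 gal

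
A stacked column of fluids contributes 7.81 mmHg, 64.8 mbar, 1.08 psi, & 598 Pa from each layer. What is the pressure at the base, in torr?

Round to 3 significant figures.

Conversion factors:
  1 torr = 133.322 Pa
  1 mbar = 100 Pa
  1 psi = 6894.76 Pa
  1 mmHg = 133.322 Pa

7.81 mmHg × 133.322 → 1041.24 Pa
64.8 mbar × 100 → 6480 Pa
1.08 psi × 6894.76 → 7446.34 Pa
598 Pa (already Pa)
Sum: 1041.24 + 6480 + 7446.34 + 598 = 15565.6 Pa
In torr: 15565.6 / 133.322 = 116.752 torr

117 torr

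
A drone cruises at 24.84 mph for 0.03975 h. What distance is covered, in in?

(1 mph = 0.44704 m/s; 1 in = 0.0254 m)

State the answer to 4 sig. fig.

6.256×10⁴ in

24.84 mph × 0.44704 = 11.1045 m/s
0.03975 h × 3600 = 143.1 s
d = v × t = 11.1045 m/s × 143.1 s = 1589.05 m
1589.05 m ÷ (0.0254 m/in) = 62561 in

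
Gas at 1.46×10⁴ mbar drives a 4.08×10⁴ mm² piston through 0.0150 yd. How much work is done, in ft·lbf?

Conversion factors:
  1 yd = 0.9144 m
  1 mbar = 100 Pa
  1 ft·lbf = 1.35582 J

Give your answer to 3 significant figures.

603 ft·lbf

1.46×10⁴ mbar → 1.46×10⁶ Pa
4.08×10⁴ mm² → 0.0408 m²
F = P × A = 1.46×10⁶ × 0.0408 = 59568 N
0.0150 yd → 0.013716 m
W = F × d = 59568 × 0.013716 = 817.035 J
In ft·lbf: 817.035 / 1.35582 = 602.613 ft·lbf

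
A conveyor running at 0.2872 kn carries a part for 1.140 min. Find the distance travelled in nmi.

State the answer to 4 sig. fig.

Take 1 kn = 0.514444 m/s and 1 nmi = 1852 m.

0.005457 nmi

0.2872 kn × 0.514444 → 0.147748 m/s
1.140 min × 60 → 68.4 s
d = v × t = 0.147748 m/s × 68.4 s = 10.106 m
10.106 m ÷ (1852 m/nmi) = 0.0054568 nmi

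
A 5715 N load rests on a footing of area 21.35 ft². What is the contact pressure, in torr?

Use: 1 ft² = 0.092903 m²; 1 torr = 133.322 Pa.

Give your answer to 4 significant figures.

21.35 ft² × 0.092903 = 1.98348 m²
P = F / A = 5715 N / 1.98348 m² = 2881.3 Pa
2881.3 Pa ÷ (133.322 Pa/torr) = 21.6116 torr

21.61 torr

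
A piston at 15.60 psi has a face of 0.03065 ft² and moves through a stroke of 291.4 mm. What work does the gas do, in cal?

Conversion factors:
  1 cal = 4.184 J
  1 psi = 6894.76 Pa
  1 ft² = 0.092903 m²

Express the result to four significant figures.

21.33 cal

15.60 psi → 107558 Pa
0.03065 ft² → 0.00284748 m²
F = P × A = 107558 × 0.00284748 = 306.269 N
291.4 mm → 0.2914 m
W = F × d = 306.269 × 0.2914 = 89.2468 J
In cal: 89.2468 / 4.184 = 21.3305 cal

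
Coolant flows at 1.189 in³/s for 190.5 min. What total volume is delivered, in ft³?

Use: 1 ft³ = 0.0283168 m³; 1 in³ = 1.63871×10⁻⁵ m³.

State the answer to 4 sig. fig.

1.189 in³/s → 1.94843×10⁻⁵ m³/s
190.5 min → 11430 s
V = Q × t = 1.94843×10⁻⁵ × 11430 = 0.222706 m³
In ft³: 0.222706 / 0.0283168 = 7.8648 ft³

7.865 ft³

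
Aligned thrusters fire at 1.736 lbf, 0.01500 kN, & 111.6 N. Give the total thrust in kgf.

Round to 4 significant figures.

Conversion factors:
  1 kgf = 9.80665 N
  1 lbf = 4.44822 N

13.70 kgf

1.736 lbf × 4.44822 → 7.72211 N
0.01500 kN × 1000 → 15 N
111.6 N (already N)
Combined: 7.72211 + 15 + 111.6 = 134.322 N
In kgf: 134.322 / 9.80665 = 13.697 kgf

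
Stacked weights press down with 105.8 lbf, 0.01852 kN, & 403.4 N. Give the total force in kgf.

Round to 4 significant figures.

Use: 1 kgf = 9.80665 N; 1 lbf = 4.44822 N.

105.8 lbf × 4.44822 → 470.622 N
0.01852 kN × 1000 → 18.52 N
403.4 N (already N)
Sum: 470.622 + 18.52 + 403.4 = 892.542 N
In kgf: 892.542 / 9.80665 = 91.014 kgf

91.01 kgf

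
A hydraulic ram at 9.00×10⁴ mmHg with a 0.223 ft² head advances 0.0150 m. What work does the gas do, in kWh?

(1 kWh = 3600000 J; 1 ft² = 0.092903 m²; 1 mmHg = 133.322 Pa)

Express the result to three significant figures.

9.00×10⁴ mmHg → 1.1999×10⁷ Pa
0.223 ft² → 0.0207174 m²
F = P × A = 1.1999×10⁷ × 0.0207174 = 248588 N
W = F × d = 248588 × 0.015 = 3728.82 J
In kWh: 3728.82 / 3600000 = 0.00103578 kWh

0.00104 kWh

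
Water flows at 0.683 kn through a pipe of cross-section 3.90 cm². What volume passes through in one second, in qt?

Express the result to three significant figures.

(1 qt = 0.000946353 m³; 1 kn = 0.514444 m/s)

0.683 kn × 0.514444 = 0.351365 m/s
3.90 cm² × 0.0001 = 3.9×10⁻⁴ m²
V = v × A × t = 0.351365 m/s × 3.9×10⁻⁴ m² × 1 s = 1.37032×10⁻⁴ m³
1.37032×10⁻⁴ m³ ÷ (0.000946353 m³/qt) = 0.1448 qt

0.145 qt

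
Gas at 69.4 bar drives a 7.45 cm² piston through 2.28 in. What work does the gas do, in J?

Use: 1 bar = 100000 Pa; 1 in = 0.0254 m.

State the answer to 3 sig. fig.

69.4 bar → 6.94×10⁶ Pa
7.45 cm² → 7.45×10⁻⁴ m²
F = P × A = 6.94×10⁶ × 7.45×10⁻⁴ = 5170.3 N
2.28 in → 0.057912 m
W = F × d = 5170.3 × 0.057912 = 299.422 J

299 J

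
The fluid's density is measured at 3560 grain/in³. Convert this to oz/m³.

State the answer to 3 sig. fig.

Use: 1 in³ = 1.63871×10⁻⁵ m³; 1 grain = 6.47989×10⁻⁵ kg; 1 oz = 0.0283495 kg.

4.97×10⁵ oz/m³

3560 grain/in³ × 6.47989×10⁻⁵ kg/grain ÷ 1.63871×10⁻⁵ m³/in³ = 14077.2 kg/m³
14077.2 kg/m³ ÷ 0.0283495 kg/oz = 496559 oz/m³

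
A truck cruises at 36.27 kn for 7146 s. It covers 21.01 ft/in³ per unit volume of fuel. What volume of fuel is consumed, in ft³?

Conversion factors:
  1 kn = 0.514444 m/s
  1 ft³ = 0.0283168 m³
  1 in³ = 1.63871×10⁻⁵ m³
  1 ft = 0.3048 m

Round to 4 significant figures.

36.27 kn → 18.6589 m/s
d = v × t = 18.6589 × 7146 = 133336 m
21.01 ft/in³ → 390786 m/m³
V = d / (distance per unit fuel) = 133336 / 390786 = 0.3412 m³
In ft³: 0.3412 / 0.0283168 = 12.0494 ft³

12.05 ft³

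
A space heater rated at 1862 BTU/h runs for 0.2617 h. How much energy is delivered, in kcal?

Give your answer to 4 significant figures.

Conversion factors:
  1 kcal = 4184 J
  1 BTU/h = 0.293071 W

1862 BTU/h × 0.293071 = 545.698 W
0.2617 h × 3600 = 942.12 s
E = P × t = 545.698 W × 942.12 s = 514113 J
514113 J ÷ (4184 J/kcal) = 122.876 kcal

122.9 kcal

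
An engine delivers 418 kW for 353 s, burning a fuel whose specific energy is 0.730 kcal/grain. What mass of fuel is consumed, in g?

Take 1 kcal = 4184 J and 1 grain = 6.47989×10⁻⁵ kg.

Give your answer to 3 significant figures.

418 kW → 418000 W
E = P × t = 418000 × 353 = 1.47554×10⁸ J
0.730 kcal/grain → 4.71354×10⁷ J/kg
m = E / e_s = 1.47554×10⁸ / 4.71354×10⁷ = 3.13043 kg
In g: 3.13043 / 0.001 = 3130.43 g

3130 g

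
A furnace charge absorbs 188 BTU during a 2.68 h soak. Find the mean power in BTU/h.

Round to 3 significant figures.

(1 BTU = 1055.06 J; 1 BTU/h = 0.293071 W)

70.1 BTU/h

188 BTU × 1055.06 → 198351 J
2.68 h × 3600 → 9648 s
P = E / t = 198351 J / 9648 s = 20.5588 W
20.5588 W ÷ (0.293071 W/BTU/h) = 70.1496 BTU/h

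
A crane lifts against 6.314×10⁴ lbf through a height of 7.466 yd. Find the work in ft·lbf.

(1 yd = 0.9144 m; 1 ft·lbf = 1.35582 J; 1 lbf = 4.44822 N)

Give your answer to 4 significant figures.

6.314×10⁴ lbf × 4.44822 = 280861 N
7.466 yd × 0.9144 = 6.82691 m
W = F × d = 280861 N × 6.82691 m = 1.91741×10⁶ J
1.91741×10⁶ J ÷ (1.35582 J/ft·lbf) = 1.41421×10⁶ ft·lbf

1.414×10⁶ ft·lbf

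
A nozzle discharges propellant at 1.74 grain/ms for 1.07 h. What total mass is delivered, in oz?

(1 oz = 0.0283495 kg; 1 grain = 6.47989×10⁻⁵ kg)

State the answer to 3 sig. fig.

1.74 grain/ms → 0.11275 kg/s
1.07 h → 3852 s
m = ṁ × t = 0.11275 × 3852 = 434.313 kg
In oz: 434.313 / 0.0283495 = 15320 oz

1.53×10⁴ oz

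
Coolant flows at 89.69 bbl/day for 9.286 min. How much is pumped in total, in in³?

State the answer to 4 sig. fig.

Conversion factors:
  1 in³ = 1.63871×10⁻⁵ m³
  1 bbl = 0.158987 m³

89.69 bbl/day → 1.65041×10⁻⁴ m³/s
9.286 min → 557.16 s
V = Q × t = 1.65041×10⁻⁴ × 557.16 = 0.0919542 m³
In in³: 0.0919542 / 1.63871×10⁻⁵ = 5611.38 in³

5611 in³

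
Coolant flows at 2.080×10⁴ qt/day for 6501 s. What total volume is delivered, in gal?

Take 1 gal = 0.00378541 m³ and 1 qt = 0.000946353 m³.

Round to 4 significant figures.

391.3 gal

2.080×10⁴ qt/day → 2.27826×10⁻⁴ m³/s
V = Q × t = 2.27826×10⁻⁴ × 6501 = 1.4811 m³
In gal: 1.4811 / 0.00378541 = 391.265 gal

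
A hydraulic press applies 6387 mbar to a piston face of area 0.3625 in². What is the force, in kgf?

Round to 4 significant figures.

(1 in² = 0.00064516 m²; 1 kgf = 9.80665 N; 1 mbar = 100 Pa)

6387 mbar × 100 → 638700 Pa
0.3625 in² × 0.00064516 → 2.3387×10⁻⁴ m²
F = P × A = 638700 Pa × 2.3387×10⁻⁴ m² = 149.373 N
149.373 N ÷ (9.80665 N/kgf) = 15.2318 kgf

15.23 kgf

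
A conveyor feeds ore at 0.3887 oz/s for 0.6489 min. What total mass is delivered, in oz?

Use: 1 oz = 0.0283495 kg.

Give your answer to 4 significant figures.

15.13 oz

0.3887 oz/s → 0.0110195 kg/s
0.6489 min → 38.934 s
m = ṁ × t = 0.0110195 × 38.934 = 0.429033 kg
In oz: 0.429033 / 0.0283495 = 15.1337 oz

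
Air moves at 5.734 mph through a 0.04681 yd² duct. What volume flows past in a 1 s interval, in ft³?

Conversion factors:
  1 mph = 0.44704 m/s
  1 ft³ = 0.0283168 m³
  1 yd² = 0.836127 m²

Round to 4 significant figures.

3.543 ft³

5.734 mph × 0.44704 = 2.56333 m/s
0.04681 yd² × 0.836127 = 0.0391391 m²
V = v × A × t = 2.56333 m/s × 0.0391391 m² × 1 s = 0.100326 m³
0.100326 m³ ÷ (0.0283168 m³/ft³) = 3.54299 ft³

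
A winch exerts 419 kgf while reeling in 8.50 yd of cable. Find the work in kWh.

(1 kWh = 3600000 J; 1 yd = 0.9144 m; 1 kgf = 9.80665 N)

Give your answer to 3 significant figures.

0.00887 kWh

419 kgf × 9.80665 = 4108.99 N
8.50 yd × 0.9144 = 7.7724 m
W = F × d = 4108.99 N × 7.7724 m = 31936.7 J
31936.7 J ÷ (3600000 J/kWh) = 0.00887131 kWh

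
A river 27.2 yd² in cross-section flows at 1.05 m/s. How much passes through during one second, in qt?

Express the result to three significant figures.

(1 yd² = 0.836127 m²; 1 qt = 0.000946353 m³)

27.2 yd² × 0.836127 → 22.7427 m²
V = v × A × t = 1.05 m/s × 22.7427 m² × 1 s = 23.8798 m³
23.8798 m³ ÷ (0.000946353 m³/qt) = 25233.5 qt

2.52×10⁴ qt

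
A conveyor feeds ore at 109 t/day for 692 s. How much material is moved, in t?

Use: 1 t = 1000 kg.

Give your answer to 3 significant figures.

109 t/day → 1.26157 kg/s
m = ṁ × t = 1.26157 × 692 = 873.006 kg
In t: 873.006 / 1000 = 0.873006 t

0.873 t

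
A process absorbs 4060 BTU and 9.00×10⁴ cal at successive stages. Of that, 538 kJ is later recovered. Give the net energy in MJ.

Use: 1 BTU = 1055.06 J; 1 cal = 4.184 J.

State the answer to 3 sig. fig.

4060 BTU × 1055.06 = 4.28354×10⁶ J
9.00×10⁴ cal × 4.184 = 376560 J
538 kJ × 1000 = 538000 J
Net: 4.28354×10⁶ + 376560 − 538000 = 4.1221×10⁶ J
In MJ: 4.1221×10⁶ / 1000000 = 4.1221 MJ

4.12 MJ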